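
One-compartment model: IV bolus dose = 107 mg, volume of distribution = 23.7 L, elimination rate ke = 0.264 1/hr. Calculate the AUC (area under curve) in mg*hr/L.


C0 = Dose/Vd = 107/23.7 = 4.51477 mg/L
AUC = C0/ke = 4.51477/0.264
AUC = 17.1 mg*hr/L


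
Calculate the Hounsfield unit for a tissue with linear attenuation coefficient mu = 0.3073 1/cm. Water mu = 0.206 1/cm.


HU = ((mu_tissue - mu_water) / mu_water) * 1000
HU = ((0.3073 - 0.206) / 0.206) * 1000
HU = 491.7


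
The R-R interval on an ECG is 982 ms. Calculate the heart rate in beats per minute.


HR = 60 / RR_interval(s)
RR = 982 ms = 0.982 s
HR = 60 / 0.982 = 61.1 bpm


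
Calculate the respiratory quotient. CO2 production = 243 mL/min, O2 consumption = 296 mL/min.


RQ = VCO2 / VO2
RQ = 243 / 296
RQ = 0.8209


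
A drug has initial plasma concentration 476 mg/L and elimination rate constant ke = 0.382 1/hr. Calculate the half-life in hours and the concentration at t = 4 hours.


t_half = ln(2) / ke = 0.693147 / 0.382 = 1.815 hr
C(t) = C0 * exp(-ke*t) = 476 * exp(-0.382*4)
C(4) = 103.3 mg/L


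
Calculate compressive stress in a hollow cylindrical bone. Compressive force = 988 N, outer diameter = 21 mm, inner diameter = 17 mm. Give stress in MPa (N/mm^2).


A = pi*(r_o^2 - r_i^2)
r_o = 10.5 mm, r_i = 8.5 mm
A = 119.381 mm^2
sigma = F/A = 988 / 119.381
sigma = 8.276 MPa


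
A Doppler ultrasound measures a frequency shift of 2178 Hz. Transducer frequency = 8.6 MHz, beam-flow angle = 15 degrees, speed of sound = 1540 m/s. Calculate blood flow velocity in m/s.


v = fd * c / (2 * f0 * cos(theta))
v = 2178 * 1540 / (2 * 8.6000e+06 * cos(15))
v = 0.2019 m/s


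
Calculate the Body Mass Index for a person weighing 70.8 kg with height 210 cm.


BMI = weight / height^2
height = 210 cm = 2.1 m
BMI = 70.8 / 2.1^2
BMI = 16.05 kg/m^2


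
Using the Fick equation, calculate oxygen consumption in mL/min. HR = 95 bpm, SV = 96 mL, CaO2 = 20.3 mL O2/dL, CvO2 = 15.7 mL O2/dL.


CO = HR*SV = 95*96/1000 = 9.12 L/min
a-v O2 diff = 20.3 - 15.7 = 4.6 mL/dL
VO2 = CO * (CaO2-CvO2) * 10 dL/L
VO2 = 9.12 * 4.6 * 10
VO2 = 419.5 mL/min


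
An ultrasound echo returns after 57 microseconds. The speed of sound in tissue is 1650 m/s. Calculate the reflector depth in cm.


depth = c * t / 2
t = 57 us = 5.7000e-05 s
depth = 1650 * 5.7000e-05 / 2
depth = 0.047025 m = 4.7025 cm


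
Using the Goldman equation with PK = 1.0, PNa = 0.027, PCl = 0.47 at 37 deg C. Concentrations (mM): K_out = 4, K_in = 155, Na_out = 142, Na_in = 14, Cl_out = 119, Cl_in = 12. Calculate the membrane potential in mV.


Vm = (RT/F)*ln((PK*Ko + PNa*Nao + PCl*Cli)/(PK*Ki + PNa*Nai + PCl*Clo))
Numer = 13.474, Denom = 211.308
Vm = -73.56 mV


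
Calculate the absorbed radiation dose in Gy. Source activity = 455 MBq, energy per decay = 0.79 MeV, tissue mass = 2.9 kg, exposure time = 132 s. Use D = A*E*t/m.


A = 455 MBq = 4.5500e+08 Bq
E = 0.79 MeV = 1.26558e-13 J
D = A*E*t/m = 4.5500e+08*1.26558e-13*132/2.9
D = 0.002621 Gy


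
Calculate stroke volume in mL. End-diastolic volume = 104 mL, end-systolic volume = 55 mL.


SV = EDV - ESV
SV = 104 - 55
SV = 49 mL


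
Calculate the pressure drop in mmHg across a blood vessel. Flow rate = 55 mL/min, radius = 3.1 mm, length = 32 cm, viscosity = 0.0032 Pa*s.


dP = 8*mu*L*Q / (pi*r^4)
Q = 55 mL/min = 9.16667e-07 m^3/s
dP = 25.8824 Pa = 25.8824 / 133.322 mmHg = 0.1941 mmHg


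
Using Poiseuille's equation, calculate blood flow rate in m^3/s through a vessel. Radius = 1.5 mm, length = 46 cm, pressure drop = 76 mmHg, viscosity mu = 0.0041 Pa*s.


Q = pi*r^4*dP / (8*mu*L)
r = 0.0015 m, L = 0.46 m
dP = 76 mmHg = 10132.472 Pa
Q = 1.0681e-05 m^3/s


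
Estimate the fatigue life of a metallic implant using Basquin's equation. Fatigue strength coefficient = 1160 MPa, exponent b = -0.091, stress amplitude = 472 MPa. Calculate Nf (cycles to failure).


sigma_a = sigma_f' * (2Nf)^b
2Nf = (sigma_a/sigma_f')^(1/b)
2Nf = (472/1160)^(1/-0.091)
2Nf = 19560.705
Nf = 9780


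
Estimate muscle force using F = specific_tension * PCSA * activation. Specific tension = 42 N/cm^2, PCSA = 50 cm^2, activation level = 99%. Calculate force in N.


F = sigma * PCSA * activation
F = 42 * 50 * 0.99
F = 2079 N


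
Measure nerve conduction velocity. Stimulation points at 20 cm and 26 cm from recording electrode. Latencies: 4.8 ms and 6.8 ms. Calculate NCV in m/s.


Distance = (26 - 20) / 100 = 0.06 m
dt = (6.8 - 4.8) / 1000 = 0.002 s
NCV = dist / dt = 30 m/s


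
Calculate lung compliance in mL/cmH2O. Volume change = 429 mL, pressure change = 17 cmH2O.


C = dV / dP
C = 429 / 17
C = 25.24 mL/cmH2O


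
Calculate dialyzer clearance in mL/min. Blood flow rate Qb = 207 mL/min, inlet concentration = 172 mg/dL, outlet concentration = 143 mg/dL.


K = Qb * (Cb_in - Cb_out) / Cb_in
K = 207 * (172 - 143) / 172
K = 34.9 mL/min


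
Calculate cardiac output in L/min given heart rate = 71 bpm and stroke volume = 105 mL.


CO = HR * SV
CO = 71 * 105 / 1000
CO = 7.455 L/min


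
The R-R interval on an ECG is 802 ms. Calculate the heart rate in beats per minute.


HR = 60 / RR_interval(s)
RR = 802 ms = 0.802 s
HR = 60 / 0.802 = 74.81 bpm


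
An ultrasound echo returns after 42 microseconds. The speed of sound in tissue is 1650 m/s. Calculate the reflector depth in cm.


depth = c * t / 2
t = 42 us = 4.2000e-05 s
depth = 1650 * 4.2000e-05 / 2
depth = 0.03465 m = 3.465 cm


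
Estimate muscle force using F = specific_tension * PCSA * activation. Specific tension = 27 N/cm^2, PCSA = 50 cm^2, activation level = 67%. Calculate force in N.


F = sigma * PCSA * activation
F = 27 * 50 * 0.67
F = 904.5 N


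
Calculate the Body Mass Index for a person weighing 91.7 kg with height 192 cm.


BMI = weight / height^2
height = 192 cm = 1.92 m
BMI = 91.7 / 1.92^2
BMI = 24.88 kg/m^2


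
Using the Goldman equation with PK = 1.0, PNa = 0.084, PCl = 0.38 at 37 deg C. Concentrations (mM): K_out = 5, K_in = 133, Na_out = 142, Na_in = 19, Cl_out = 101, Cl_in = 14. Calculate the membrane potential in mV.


Vm = (RT/F)*ln((PK*Ko + PNa*Nao + PCl*Cli)/(PK*Ki + PNa*Nai + PCl*Clo))
Numer = 22.248, Denom = 172.976
Vm = -54.81 mV


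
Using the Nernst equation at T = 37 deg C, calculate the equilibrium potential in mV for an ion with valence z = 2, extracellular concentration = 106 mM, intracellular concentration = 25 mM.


E = (RT/(zF)) * ln(C_out/C_in)
T = 37 + 273.15 = 310.15 K
E = (8.314 * 310.15 / (2 * 96485)) * ln(106/25)
E = 19.3 mV


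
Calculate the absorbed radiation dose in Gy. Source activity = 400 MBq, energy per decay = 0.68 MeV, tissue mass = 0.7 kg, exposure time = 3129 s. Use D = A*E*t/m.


A = 400 MBq = 4.0000e+08 Bq
E = 0.68 MeV = 1.08936e-13 J
D = A*E*t/m = 4.0000e+08*1.08936e-13*3129/0.7
D = 0.1948 Gy


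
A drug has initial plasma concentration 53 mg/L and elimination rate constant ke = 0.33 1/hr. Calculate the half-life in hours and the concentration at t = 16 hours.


t_half = ln(2) / ke = 0.693147 / 0.33 = 2.1 hr
C(t) = C0 * exp(-ke*t) = 53 * exp(-0.33*16)
C(16) = 0.2699 mg/L


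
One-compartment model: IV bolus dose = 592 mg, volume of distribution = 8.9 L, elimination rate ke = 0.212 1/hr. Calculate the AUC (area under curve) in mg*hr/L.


C0 = Dose/Vd = 592/8.9 = 66.5169 mg/L
AUC = C0/ke = 66.5169/0.212
AUC = 313.8 mg*hr/L


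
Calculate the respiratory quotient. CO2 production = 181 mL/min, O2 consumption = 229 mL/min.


RQ = VCO2 / VO2
RQ = 181 / 229
RQ = 0.7904


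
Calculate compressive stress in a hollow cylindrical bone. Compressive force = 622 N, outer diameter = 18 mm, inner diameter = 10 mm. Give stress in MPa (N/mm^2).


A = pi*(r_o^2 - r_i^2)
r_o = 9 mm, r_i = 5 mm
A = 175.929 mm^2
sigma = F/A = 622 / 175.929
sigma = 3.536 MPa


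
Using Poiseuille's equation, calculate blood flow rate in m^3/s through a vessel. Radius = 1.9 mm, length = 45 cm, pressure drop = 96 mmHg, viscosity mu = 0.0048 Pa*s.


Q = pi*r^4*dP / (8*mu*L)
r = 0.0019 m, L = 0.45 m
dP = 96 mmHg = 12798.912 Pa
Q = 3.0324e-05 m^3/s


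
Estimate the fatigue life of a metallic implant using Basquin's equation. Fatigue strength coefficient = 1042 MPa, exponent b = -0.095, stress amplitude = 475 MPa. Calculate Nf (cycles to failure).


sigma_a = sigma_f' * (2Nf)^b
2Nf = (sigma_a/sigma_f')^(1/b)
2Nf = (475/1042)^(1/-0.095)
2Nf = 3902.1721
Nf = 1951


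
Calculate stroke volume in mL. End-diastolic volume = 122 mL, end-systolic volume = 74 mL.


SV = EDV - ESV
SV = 122 - 74
SV = 48 mL


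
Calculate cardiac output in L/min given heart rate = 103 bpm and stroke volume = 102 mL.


CO = HR * SV
CO = 103 * 102 / 1000
CO = 10.51 L/min


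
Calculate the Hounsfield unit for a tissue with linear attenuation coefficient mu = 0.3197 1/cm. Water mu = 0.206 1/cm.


HU = ((mu_tissue - mu_water) / mu_water) * 1000
HU = ((0.3197 - 0.206) / 0.206) * 1000
HU = 551.9


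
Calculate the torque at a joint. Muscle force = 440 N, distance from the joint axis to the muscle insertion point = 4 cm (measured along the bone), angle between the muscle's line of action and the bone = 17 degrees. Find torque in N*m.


Torque = F * d * sin(theta)   (moment arm = d*sin(theta))
d = 4 cm = 0.04 m
Torque = 440 * 0.04 * sin(17)
Torque = 5.146 N*m


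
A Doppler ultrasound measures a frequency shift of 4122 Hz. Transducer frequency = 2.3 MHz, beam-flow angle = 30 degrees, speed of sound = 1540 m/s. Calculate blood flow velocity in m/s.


v = fd * c / (2 * f0 * cos(theta))
v = 4122 * 1540 / (2 * 2.3000e+06 * cos(30))
v = 1.593 m/s


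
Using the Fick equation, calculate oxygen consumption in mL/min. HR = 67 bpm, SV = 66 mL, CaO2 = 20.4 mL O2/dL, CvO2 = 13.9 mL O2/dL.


CO = HR*SV = 67*66/1000 = 4.422 L/min
a-v O2 diff = 20.4 - 13.9 = 6.5 mL/dL
VO2 = CO * (CaO2-CvO2) * 10 dL/L
VO2 = 4.422 * 6.5 * 10
VO2 = 287.4 mL/min


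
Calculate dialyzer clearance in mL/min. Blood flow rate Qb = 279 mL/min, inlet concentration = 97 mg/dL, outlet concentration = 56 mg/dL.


K = Qb * (Cb_in - Cb_out) / Cb_in
K = 279 * (97 - 56) / 97
K = 117.9 mL/min


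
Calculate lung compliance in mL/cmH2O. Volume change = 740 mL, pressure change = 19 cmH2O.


C = dV / dP
C = 740 / 19
C = 38.95 mL/cmH2O


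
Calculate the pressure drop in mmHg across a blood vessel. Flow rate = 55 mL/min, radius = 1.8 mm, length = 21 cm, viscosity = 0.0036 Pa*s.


dP = 8*mu*L*Q / (pi*r^4)
Q = 55 mL/min = 9.16667e-07 m^3/s
dP = 168.106 Pa = 168.106 / 133.322 mmHg = 1.261 mmHg


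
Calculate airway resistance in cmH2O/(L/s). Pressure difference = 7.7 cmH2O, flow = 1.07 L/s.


R = dP / flow
R = 7.7 / 1.07
R = 7.196 cmH2O/(L/s)


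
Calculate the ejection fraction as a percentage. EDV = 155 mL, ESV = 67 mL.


SV = EDV - ESV = 155 - 67 = 88 mL
EF = SV/EDV * 100 = 88/155 * 100
EF = 56.77%


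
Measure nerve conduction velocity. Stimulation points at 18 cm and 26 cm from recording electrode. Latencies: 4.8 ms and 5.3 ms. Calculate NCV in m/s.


Distance = (26 - 18) / 100 = 0.08 m
dt = (5.3 - 4.8) / 1000 = 5.0000e-04 s
NCV = dist / dt = 160 m/s


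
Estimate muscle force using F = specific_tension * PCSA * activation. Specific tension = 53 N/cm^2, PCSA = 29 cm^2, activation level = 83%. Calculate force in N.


F = sigma * PCSA * activation
F = 53 * 29 * 0.83
F = 1276 N


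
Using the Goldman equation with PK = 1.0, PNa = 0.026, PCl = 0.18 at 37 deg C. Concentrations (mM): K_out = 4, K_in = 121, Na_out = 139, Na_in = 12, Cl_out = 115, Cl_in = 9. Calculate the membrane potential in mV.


Vm = (RT/F)*ln((PK*Ko + PNa*Nao + PCl*Cli)/(PK*Ki + PNa*Nai + PCl*Clo))
Numer = 9.234, Denom = 142.012
Vm = -73.04 mV


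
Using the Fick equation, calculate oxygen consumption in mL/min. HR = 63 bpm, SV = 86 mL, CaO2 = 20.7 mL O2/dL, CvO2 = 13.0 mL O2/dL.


CO = HR*SV = 63*86/1000 = 5.418 L/min
a-v O2 diff = 20.7 - 13.0 = 7.7 mL/dL
VO2 = CO * (CaO2-CvO2) * 10 dL/L
VO2 = 5.418 * 7.7 * 10
VO2 = 417.2 mL/min


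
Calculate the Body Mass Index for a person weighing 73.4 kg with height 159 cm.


BMI = weight / height^2
height = 159 cm = 1.59 m
BMI = 73.4 / 1.59^2
BMI = 29.03 kg/m^2


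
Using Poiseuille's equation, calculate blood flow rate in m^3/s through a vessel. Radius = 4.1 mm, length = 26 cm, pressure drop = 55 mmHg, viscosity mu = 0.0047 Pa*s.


Q = pi*r^4*dP / (8*mu*L)
r = 0.0041 m, L = 0.26 m
dP = 55 mmHg = 7332.71 Pa
Q = 6.6587e-04 m^3/s


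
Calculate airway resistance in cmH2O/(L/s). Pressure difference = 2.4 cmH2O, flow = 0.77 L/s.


R = dP / flow
R = 2.4 / 0.77
R = 3.117 cmH2O/(L/s)


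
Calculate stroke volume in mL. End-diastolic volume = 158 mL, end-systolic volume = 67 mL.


SV = EDV - ESV
SV = 158 - 67
SV = 91 mL


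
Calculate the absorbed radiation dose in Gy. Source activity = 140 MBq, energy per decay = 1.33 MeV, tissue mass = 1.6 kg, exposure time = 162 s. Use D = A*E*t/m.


A = 140 MBq = 1.4000e+08 Bq
E = 1.33 MeV = 2.13066e-13 J
D = A*E*t/m = 1.4000e+08*2.13066e-13*162/1.6
D = 0.00302 Gy


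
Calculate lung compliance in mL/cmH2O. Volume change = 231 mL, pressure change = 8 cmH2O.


C = dV / dP
C = 231 / 8
C = 28.88 mL/cmH2O


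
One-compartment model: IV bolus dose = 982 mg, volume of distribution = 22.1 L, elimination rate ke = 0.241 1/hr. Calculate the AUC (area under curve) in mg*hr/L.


C0 = Dose/Vd = 982/22.1 = 44.4344 mg/L
AUC = C0/ke = 44.4344/0.241
AUC = 184.4 mg*hr/L


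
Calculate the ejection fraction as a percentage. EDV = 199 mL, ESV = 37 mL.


SV = EDV - ESV = 199 - 37 = 162 mL
EF = SV/EDV * 100 = 162/199 * 100
EF = 81.41%


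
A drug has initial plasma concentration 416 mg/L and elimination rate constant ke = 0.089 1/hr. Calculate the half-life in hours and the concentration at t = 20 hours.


t_half = ln(2) / ke = 0.693147 / 0.089 = 7.788 hr
C(t) = C0 * exp(-ke*t) = 416 * exp(-0.089*20)
C(20) = 70.15 mg/L


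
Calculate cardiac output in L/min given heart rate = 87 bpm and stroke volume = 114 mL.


CO = HR * SV
CO = 87 * 114 / 1000
CO = 9.918 L/min


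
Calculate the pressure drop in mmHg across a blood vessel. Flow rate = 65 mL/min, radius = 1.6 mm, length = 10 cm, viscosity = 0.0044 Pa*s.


dP = 8*mu*L*Q / (pi*r^4)
Q = 65 mL/min = 1.08333e-06 m^3/s
dP = 185.214 Pa = 185.214 / 133.322 mmHg = 1.389 mmHg


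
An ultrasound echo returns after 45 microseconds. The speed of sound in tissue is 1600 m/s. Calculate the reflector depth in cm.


depth = c * t / 2
t = 45 us = 4.5000e-05 s
depth = 1600 * 4.5000e-05 / 2
depth = 0.036 m = 3.6 cm


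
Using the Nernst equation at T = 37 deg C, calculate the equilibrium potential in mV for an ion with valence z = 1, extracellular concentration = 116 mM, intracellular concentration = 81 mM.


E = (RT/(zF)) * ln(C_out/C_in)
T = 37 + 273.15 = 310.15 K
E = (8.314 * 310.15 / (1 * 96485)) * ln(116/81)
E = 9.598 mV


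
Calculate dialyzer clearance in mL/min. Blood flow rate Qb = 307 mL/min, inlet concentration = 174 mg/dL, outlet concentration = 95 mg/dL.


K = Qb * (Cb_in - Cb_out) / Cb_in
K = 307 * (174 - 95) / 174
K = 139.4 mL/min


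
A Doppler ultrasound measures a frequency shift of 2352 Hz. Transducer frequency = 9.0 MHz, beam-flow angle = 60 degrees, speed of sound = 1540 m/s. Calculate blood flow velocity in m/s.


v = fd * c / (2 * f0 * cos(theta))
v = 2352 * 1540 / (2 * 9.0000e+06 * cos(60))
v = 0.4025 m/s


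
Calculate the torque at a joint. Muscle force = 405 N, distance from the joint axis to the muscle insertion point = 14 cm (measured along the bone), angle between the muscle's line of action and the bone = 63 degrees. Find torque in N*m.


Torque = F * d * sin(theta)   (moment arm = d*sin(theta))
d = 14 cm = 0.14 m
Torque = 405 * 0.14 * sin(63)
Torque = 50.52 N*m


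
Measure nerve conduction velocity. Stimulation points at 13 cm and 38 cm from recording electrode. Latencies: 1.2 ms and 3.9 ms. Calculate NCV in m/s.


Distance = (38 - 13) / 100 = 0.25 m
dt = (3.9 - 1.2) / 1000 = 0.0027 s
NCV = dist / dt = 92.59 m/s


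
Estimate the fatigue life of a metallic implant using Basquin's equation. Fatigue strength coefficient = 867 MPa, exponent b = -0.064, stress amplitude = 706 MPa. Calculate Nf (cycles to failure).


sigma_a = sigma_f' * (2Nf)^b
2Nf = (sigma_a/sigma_f')^(1/b)
2Nf = (706/867)^(1/-0.064)
2Nf = 24.772791
Nf = 12.39


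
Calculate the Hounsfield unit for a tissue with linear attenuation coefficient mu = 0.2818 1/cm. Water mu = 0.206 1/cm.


HU = ((mu_tissue - mu_water) / mu_water) * 1000
HU = ((0.2818 - 0.206) / 0.206) * 1000
HU = 368


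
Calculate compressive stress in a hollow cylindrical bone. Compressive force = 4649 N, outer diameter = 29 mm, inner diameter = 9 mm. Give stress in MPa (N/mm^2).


A = pi*(r_o^2 - r_i^2)
r_o = 14.5 mm, r_i = 4.5 mm
A = 596.903 mm^2
sigma = F/A = 4649 / 596.903
sigma = 7.789 MPa


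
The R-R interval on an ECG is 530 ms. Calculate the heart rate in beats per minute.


HR = 60 / RR_interval(s)
RR = 530 ms = 0.53 s
HR = 60 / 0.53 = 113.2 bpm


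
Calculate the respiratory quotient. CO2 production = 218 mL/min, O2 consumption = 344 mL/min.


RQ = VCO2 / VO2
RQ = 218 / 344
RQ = 0.6337


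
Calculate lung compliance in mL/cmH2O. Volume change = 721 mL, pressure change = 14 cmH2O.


C = dV / dP
C = 721 / 14
C = 51.5 mL/cmH2O


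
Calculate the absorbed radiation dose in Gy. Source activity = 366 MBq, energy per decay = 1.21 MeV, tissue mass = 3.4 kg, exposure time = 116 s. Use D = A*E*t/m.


A = 366 MBq = 3.6600e+08 Bq
E = 1.21 MeV = 1.93842e-13 J
D = A*E*t/m = 3.6600e+08*1.93842e-13*116/3.4
D = 0.002421 Gy


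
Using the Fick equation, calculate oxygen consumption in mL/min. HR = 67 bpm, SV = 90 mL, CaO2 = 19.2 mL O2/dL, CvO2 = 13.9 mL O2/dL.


CO = HR*SV = 67*90/1000 = 6.03 L/min
a-v O2 diff = 19.2 - 13.9 = 5.3 mL/dL
VO2 = CO * (CaO2-CvO2) * 10 dL/L
VO2 = 6.03 * 5.3 * 10
VO2 = 319.6 mL/min


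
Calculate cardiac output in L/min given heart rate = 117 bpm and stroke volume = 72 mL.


CO = HR * SV
CO = 117 * 72 / 1000
CO = 8.424 L/min


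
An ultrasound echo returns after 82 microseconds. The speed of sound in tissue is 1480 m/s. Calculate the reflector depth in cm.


depth = c * t / 2
t = 82 us = 8.2000e-05 s
depth = 1480 * 8.2000e-05 / 2
depth = 0.06068 m = 6.068 cm


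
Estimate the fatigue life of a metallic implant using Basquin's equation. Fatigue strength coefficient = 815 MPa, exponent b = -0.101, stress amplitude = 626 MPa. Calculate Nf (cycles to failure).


sigma_a = sigma_f' * (2Nf)^b
2Nf = (sigma_a/sigma_f')^(1/b)
2Nf = (626/815)^(1/-0.101)
2Nf = 13.62975
Nf = 6.815


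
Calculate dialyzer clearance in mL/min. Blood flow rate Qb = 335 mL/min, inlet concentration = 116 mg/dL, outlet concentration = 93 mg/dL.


K = Qb * (Cb_in - Cb_out) / Cb_in
K = 335 * (116 - 93) / 116
K = 66.42 mL/min


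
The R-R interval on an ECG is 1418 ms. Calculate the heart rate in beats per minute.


HR = 60 / RR_interval(s)
RR = 1418 ms = 1.418 s
HR = 60 / 1.418 = 42.31 bpm


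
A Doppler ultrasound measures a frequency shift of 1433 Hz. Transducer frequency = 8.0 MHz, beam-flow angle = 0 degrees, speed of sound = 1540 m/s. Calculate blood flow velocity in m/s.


v = fd * c / (2 * f0 * cos(theta))
v = 1433 * 1540 / (2 * 8.0000e+06 * cos(0))
v = 0.1379 m/s


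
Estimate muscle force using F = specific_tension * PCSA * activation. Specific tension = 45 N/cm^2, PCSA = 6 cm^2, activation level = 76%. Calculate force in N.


F = sigma * PCSA * activation
F = 45 * 6 * 0.76
F = 205.2 N


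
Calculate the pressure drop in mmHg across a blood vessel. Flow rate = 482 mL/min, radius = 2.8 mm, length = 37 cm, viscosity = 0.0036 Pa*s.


dP = 8*mu*L*Q / (pi*r^4)
Q = 482 mL/min = 8.03333e-06 m^3/s
dP = 443.31 Pa = 443.31 / 133.322 mmHg = 3.325 mmHg


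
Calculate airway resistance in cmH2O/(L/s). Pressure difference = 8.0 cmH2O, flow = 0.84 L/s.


R = dP / flow
R = 8.0 / 0.84
R = 9.524 cmH2O/(L/s)


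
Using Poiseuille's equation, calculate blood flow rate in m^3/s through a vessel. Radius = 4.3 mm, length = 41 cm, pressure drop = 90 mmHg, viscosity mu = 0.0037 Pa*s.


Q = pi*r^4*dP / (8*mu*L)
r = 0.0043 m, L = 0.41 m
dP = 90 mmHg = 11998.98 Pa
Q = 0.001062 m^3/s


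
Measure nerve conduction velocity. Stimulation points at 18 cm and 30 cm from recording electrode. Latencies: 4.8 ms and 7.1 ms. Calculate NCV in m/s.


Distance = (30 - 18) / 100 = 0.12 m
dt = (7.1 - 4.8) / 1000 = 0.0023 s
NCV = dist / dt = 52.17 m/s


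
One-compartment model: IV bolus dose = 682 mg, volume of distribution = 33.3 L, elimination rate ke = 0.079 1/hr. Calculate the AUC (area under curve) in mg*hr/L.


C0 = Dose/Vd = 682/33.3 = 20.4805 mg/L
AUC = C0/ke = 20.4805/0.079
AUC = 259.2 mg*hr/L


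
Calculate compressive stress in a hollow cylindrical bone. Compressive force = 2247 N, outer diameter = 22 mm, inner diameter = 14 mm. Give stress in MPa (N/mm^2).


A = pi*(r_o^2 - r_i^2)
r_o = 11 mm, r_i = 7 mm
A = 226.195 mm^2
sigma = F/A = 2247 / 226.195
sigma = 9.934 MPa


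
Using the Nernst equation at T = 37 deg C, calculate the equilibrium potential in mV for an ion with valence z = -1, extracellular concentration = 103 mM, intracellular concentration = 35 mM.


E = (RT/(zF)) * ln(C_out/C_in)
T = 37 + 273.15 = 310.15 K
E = (8.314 * 310.15 / (-1 * 96485)) * ln(103/35)
E = -28.85 mV


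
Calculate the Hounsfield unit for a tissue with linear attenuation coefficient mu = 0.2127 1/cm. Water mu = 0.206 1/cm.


HU = ((mu_tissue - mu_water) / mu_water) * 1000
HU = ((0.2127 - 0.206) / 0.206) * 1000
HU = 32.52


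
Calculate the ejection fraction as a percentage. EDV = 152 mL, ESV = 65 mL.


SV = EDV - ESV = 152 - 65 = 87 mL
EF = SV/EDV * 100 = 87/152 * 100
EF = 57.24%


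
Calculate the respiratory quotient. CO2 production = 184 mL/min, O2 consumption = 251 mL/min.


RQ = VCO2 / VO2
RQ = 184 / 251
RQ = 0.7331


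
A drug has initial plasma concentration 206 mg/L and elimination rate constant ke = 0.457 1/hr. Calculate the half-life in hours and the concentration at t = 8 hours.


t_half = ln(2) / ke = 0.693147 / 0.457 = 1.517 hr
C(t) = C0 * exp(-ke*t) = 206 * exp(-0.457*8)
C(8) = 5.322 mg/L


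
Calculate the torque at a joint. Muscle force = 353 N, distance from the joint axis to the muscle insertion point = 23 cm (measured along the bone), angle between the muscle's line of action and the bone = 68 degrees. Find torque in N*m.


Torque = F * d * sin(theta)   (moment arm = d*sin(theta))
d = 23 cm = 0.23 m
Torque = 353 * 0.23 * sin(68)
Torque = 75.28 N*m


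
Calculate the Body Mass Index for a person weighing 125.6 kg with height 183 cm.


BMI = weight / height^2
height = 183 cm = 1.83 m
BMI = 125.6 / 1.83^2
BMI = 37.5 kg/m^2


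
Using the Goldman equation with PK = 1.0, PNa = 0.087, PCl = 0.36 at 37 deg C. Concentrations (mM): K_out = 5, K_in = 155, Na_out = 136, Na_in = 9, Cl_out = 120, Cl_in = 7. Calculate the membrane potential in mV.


Vm = (RT/F)*ln((PK*Ko + PNa*Nao + PCl*Cli)/(PK*Ki + PNa*Nai + PCl*Clo))
Numer = 19.352, Denom = 198.983
Vm = -62.28 mV


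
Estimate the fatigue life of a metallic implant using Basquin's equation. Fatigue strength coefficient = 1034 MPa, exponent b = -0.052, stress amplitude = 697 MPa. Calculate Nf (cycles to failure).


sigma_a = sigma_f' * (2Nf)^b
2Nf = (sigma_a/sigma_f')^(1/b)
2Nf = (697/1034)^(1/-0.052)
2Nf = 1967.8654
Nf = 983.9


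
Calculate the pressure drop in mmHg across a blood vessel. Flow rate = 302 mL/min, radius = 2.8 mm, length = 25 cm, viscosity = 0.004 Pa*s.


dP = 8*mu*L*Q / (pi*r^4)
Q = 302 mL/min = 5.03333e-06 m^3/s
dP = 208.528 Pa = 208.528 / 133.322 mmHg = 1.564 mmHg


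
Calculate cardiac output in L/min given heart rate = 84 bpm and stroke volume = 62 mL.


CO = HR * SV
CO = 84 * 62 / 1000
CO = 5.208 L/min


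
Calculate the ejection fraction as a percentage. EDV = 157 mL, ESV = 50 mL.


SV = EDV - ESV = 157 - 50 = 107 mL
EF = SV/EDV * 100 = 107/157 * 100
EF = 68.15%


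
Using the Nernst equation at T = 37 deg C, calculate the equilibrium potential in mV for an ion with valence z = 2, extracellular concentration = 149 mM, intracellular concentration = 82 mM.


E = (RT/(zF)) * ln(C_out/C_in)
T = 37 + 273.15 = 310.15 K
E = (8.314 * 310.15 / (2 * 96485)) * ln(149/82)
E = 7.981 mV


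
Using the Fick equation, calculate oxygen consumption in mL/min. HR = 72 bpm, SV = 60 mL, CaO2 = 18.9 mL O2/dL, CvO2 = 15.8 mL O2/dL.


CO = HR*SV = 72*60/1000 = 4.32 L/min
a-v O2 diff = 18.9 - 15.8 = 3.1 mL/dL
VO2 = CO * (CaO2-CvO2) * 10 dL/L
VO2 = 4.32 * 3.1 * 10
VO2 = 133.9 mL/min


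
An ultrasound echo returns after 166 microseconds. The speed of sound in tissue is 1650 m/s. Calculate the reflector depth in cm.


depth = c * t / 2
t = 166 us = 1.6600e-04 s
depth = 1650 * 1.6600e-04 / 2
depth = 0.13695 m = 13.695 cm


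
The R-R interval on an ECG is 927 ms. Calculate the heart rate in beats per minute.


HR = 60 / RR_interval(s)
RR = 927 ms = 0.927 s
HR = 60 / 0.927 = 64.72 bpm


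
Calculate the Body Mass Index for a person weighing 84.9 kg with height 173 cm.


BMI = weight / height^2
height = 173 cm = 1.73 m
BMI = 84.9 / 1.73^2
BMI = 28.37 kg/m^2


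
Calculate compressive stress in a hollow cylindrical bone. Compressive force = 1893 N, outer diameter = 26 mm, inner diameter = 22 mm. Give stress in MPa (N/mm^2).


A = pi*(r_o^2 - r_i^2)
r_o = 13 mm, r_i = 11 mm
A = 150.796 mm^2
sigma = F/A = 1893 / 150.796
sigma = 12.55 MPa


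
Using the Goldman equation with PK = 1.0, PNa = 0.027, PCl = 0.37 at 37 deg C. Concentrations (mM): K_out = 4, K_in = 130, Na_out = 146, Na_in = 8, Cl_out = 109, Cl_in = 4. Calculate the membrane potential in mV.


Vm = (RT/F)*ln((PK*Ko + PNa*Nao + PCl*Cli)/(PK*Ki + PNa*Nai + PCl*Clo))
Numer = 9.422, Denom = 170.546
Vm = -77.4 mV


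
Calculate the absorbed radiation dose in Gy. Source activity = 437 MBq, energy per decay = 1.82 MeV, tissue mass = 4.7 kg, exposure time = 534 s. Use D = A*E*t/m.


A = 437 MBq = 4.3700e+08 Bq
E = 1.82 MeV = 2.91564e-13 J
D = A*E*t/m = 4.3700e+08*2.91564e-13*534/4.7
D = 0.01448 Gy


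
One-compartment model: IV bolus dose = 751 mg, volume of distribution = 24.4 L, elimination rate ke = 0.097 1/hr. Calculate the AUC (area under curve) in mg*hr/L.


C0 = Dose/Vd = 751/24.4 = 30.7787 mg/L
AUC = C0/ke = 30.7787/0.097
AUC = 317.3 mg*hr/L


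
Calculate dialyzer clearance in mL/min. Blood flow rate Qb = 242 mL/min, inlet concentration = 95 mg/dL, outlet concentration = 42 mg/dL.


K = Qb * (Cb_in - Cb_out) / Cb_in
K = 242 * (95 - 42) / 95
K = 135 mL/min


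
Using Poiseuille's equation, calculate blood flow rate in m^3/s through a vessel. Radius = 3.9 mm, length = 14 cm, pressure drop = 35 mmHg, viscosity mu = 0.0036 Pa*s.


Q = pi*r^4*dP / (8*mu*L)
r = 0.0039 m, L = 0.14 m
dP = 35 mmHg = 4666.27 Pa
Q = 8.4112e-04 m^3/s


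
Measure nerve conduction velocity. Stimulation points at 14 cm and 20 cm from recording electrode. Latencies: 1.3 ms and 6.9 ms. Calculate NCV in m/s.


Distance = (20 - 14) / 100 = 0.06 m
dt = (6.9 - 1.3) / 1000 = 0.0056 s
NCV = dist / dt = 10.71 m/s


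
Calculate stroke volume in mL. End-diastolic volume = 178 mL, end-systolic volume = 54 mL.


SV = EDV - ESV
SV = 178 - 54
SV = 124 mL


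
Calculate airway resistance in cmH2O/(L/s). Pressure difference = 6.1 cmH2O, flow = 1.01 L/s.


R = dP / flow
R = 6.1 / 1.01
R = 6.04 cmH2O/(L/s)


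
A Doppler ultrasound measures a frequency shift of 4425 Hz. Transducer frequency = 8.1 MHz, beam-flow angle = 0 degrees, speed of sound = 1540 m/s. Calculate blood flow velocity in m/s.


v = fd * c / (2 * f0 * cos(theta))
v = 4425 * 1540 / (2 * 8.1000e+06 * cos(0))
v = 0.4206 m/s


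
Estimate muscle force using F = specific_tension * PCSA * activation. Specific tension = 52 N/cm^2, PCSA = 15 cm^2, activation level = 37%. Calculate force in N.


F = sigma * PCSA * activation
F = 52 * 15 * 0.37
F = 288.6 N


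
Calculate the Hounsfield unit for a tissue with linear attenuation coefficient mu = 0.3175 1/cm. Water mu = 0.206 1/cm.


HU = ((mu_tissue - mu_water) / mu_water) * 1000
HU = ((0.3175 - 0.206) / 0.206) * 1000
HU = 541.3


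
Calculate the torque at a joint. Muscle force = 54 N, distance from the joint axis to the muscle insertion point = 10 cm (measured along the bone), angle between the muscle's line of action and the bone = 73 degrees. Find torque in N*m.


Torque = F * d * sin(theta)   (moment arm = d*sin(theta))
d = 10 cm = 0.1 m
Torque = 54 * 0.1 * sin(73)
Torque = 5.164 N*m


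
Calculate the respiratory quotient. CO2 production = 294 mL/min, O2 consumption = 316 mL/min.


RQ = VCO2 / VO2
RQ = 294 / 316
RQ = 0.9304


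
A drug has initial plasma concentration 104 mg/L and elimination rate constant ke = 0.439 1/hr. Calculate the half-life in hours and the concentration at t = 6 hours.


t_half = ln(2) / ke = 0.693147 / 0.439 = 1.579 hr
C(t) = C0 * exp(-ke*t) = 104 * exp(-0.439*6)
C(6) = 7.466 mg/L


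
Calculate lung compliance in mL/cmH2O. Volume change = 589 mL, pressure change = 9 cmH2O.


C = dV / dP
C = 589 / 9
C = 65.44 mL/cmH2O


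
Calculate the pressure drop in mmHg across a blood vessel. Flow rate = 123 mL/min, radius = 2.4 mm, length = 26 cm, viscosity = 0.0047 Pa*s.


dP = 8*mu*L*Q / (pi*r^4)
Q = 123 mL/min = 2.05e-06 m^3/s
dP = 192.274 Pa = 192.274 / 133.322 mmHg = 1.442 mmHg


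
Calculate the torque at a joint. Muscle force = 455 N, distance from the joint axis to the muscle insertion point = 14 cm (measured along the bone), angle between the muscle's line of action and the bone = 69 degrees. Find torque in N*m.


Torque = F * d * sin(theta)   (moment arm = d*sin(theta))
d = 14 cm = 0.14 m
Torque = 455 * 0.14 * sin(69)
Torque = 59.47 N*m


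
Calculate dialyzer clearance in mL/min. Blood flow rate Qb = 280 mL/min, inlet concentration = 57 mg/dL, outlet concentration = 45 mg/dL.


K = Qb * (Cb_in - Cb_out) / Cb_in
K = 280 * (57 - 45) / 57
K = 58.95 mL/min


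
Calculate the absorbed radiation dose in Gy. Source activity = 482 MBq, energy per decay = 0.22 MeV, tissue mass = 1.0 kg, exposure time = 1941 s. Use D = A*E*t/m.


A = 482 MBq = 4.8200e+08 Bq
E = 0.22 MeV = 3.5244e-14 J
D = A*E*t/m = 4.8200e+08*3.5244e-14*1941/1.0
D = 0.03297 Gy


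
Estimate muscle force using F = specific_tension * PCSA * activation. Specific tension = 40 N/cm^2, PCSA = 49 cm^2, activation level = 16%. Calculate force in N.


F = sigma * PCSA * activation
F = 40 * 49 * 0.16
F = 313.6 N


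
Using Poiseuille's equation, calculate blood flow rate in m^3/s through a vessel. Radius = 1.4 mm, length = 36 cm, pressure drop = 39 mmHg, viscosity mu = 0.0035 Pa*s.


Q = pi*r^4*dP / (8*mu*L)
r = 0.0014 m, L = 0.36 m
dP = 39 mmHg = 5199.558 Pa
Q = 6.2254e-06 m^3/s


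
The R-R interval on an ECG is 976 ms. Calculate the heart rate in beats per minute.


HR = 60 / RR_interval(s)
RR = 976 ms = 0.976 s
HR = 60 / 0.976 = 61.48 bpm


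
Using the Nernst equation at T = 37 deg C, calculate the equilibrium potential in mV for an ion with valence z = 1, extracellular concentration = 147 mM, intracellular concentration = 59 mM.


E = (RT/(zF)) * ln(C_out/C_in)
T = 37 + 273.15 = 310.15 K
E = (8.314 * 310.15 / (1 * 96485)) * ln(147/59)
E = 24.4 mV


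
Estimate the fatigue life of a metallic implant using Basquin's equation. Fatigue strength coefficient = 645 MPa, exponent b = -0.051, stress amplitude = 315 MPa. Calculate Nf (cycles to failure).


sigma_a = sigma_f' * (2Nf)^b
2Nf = (sigma_a/sigma_f')^(1/b)
2Nf = (315/645)^(1/-0.051)
2Nf = 1267432.2
Nf = 6.337e+05


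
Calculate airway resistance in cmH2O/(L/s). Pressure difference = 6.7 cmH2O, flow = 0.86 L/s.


R = dP / flow
R = 6.7 / 0.86
R = 7.791 cmH2O/(L/s)


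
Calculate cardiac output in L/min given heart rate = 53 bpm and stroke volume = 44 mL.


CO = HR * SV
CO = 53 * 44 / 1000
CO = 2.332 L/min


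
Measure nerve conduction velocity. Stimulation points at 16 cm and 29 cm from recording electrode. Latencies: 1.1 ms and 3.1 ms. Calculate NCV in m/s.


Distance = (29 - 16) / 100 = 0.13 m
dt = (3.1 - 1.1) / 1000 = 0.002 s
NCV = dist / dt = 65 m/s


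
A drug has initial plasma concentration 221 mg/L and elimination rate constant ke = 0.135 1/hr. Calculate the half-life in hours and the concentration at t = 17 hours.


t_half = ln(2) / ke = 0.693147 / 0.135 = 5.134 hr
C(t) = C0 * exp(-ke*t) = 221 * exp(-0.135*17)
C(17) = 22.27 mg/L


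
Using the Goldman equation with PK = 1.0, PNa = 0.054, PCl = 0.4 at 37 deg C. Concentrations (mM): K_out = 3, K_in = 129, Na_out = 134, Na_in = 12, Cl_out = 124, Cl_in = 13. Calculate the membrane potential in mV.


Vm = (RT/F)*ln((PK*Ko + PNa*Nao + PCl*Cli)/(PK*Ki + PNa*Nai + PCl*Clo))
Numer = 15.436, Denom = 179.248
Vm = -65.53 mV


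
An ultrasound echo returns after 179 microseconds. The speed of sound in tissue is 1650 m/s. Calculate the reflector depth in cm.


depth = c * t / 2
t = 179 us = 1.7900e-04 s
depth = 1650 * 1.7900e-04 / 2
depth = 0.147675 m = 14.7675 cm


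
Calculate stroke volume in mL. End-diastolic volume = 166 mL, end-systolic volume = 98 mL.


SV = EDV - ESV
SV = 166 - 98
SV = 68 mL


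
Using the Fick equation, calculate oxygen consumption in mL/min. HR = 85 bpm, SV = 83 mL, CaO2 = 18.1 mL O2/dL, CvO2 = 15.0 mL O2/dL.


CO = HR*SV = 85*83/1000 = 7.055 L/min
a-v O2 diff = 18.1 - 15.0 = 3.1 mL/dL
VO2 = CO * (CaO2-CvO2) * 10 dL/L
VO2 = 7.055 * 3.1 * 10
VO2 = 218.7 mL/min


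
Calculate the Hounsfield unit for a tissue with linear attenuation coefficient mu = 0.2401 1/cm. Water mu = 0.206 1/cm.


HU = ((mu_tissue - mu_water) / mu_water) * 1000
HU = ((0.2401 - 0.206) / 0.206) * 1000
HU = 165.5


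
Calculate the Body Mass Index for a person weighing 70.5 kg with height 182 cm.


BMI = weight / height^2
height = 182 cm = 1.82 m
BMI = 70.5 / 1.82^2
BMI = 21.28 kg/m^2


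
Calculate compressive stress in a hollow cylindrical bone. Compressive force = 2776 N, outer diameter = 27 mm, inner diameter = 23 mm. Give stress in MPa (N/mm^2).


A = pi*(r_o^2 - r_i^2)
r_o = 13.5 mm, r_i = 11.5 mm
A = 157.08 mm^2
sigma = F/A = 2776 / 157.08
sigma = 17.67 MPa


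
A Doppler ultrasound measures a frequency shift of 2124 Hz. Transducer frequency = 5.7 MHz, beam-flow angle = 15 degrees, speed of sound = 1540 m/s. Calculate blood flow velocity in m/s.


v = fd * c / (2 * f0 * cos(theta))
v = 2124 * 1540 / (2 * 5.7000e+06 * cos(15))
v = 0.297 m/s


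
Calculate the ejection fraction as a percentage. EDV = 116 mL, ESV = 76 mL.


SV = EDV - ESV = 116 - 76 = 40 mL
EF = SV/EDV * 100 = 40/116 * 100
EF = 34.48%


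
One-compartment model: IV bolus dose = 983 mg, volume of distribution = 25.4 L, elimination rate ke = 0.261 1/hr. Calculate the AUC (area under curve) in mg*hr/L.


C0 = Dose/Vd = 983/25.4 = 38.7008 mg/L
AUC = C0/ke = 38.7008/0.261
AUC = 148.3 mg*hr/L


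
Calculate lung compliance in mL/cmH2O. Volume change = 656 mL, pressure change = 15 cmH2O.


C = dV / dP
C = 656 / 15
C = 43.73 mL/cmH2O


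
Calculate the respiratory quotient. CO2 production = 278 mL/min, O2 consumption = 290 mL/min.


RQ = VCO2 / VO2
RQ = 278 / 290
RQ = 0.9586


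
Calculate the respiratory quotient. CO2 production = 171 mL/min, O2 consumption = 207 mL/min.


RQ = VCO2 / VO2
RQ = 171 / 207
RQ = 0.8261


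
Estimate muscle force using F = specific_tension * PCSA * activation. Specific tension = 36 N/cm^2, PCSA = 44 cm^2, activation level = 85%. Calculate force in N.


F = sigma * PCSA * activation
F = 36 * 44 * 0.85
F = 1346 N


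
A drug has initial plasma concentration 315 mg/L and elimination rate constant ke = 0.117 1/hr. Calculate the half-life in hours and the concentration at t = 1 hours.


t_half = ln(2) / ke = 0.693147 / 0.117 = 5.924 hr
C(t) = C0 * exp(-ke*t) = 315 * exp(-0.117*1)
C(1) = 280.2 mg/L


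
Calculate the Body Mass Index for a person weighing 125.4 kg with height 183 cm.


BMI = weight / height^2
height = 183 cm = 1.83 m
BMI = 125.4 / 1.83^2
BMI = 37.45 kg/m^2


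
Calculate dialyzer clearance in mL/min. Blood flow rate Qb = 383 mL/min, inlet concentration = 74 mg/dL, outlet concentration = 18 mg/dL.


K = Qb * (Cb_in - Cb_out) / Cb_in
K = 383 * (74 - 18) / 74
K = 289.8 mL/min


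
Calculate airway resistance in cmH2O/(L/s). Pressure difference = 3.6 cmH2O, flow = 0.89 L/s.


R = dP / flow
R = 3.6 / 0.89
R = 4.045 cmH2O/(L/s)


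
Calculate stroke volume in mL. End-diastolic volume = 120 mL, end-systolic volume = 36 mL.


SV = EDV - ESV
SV = 120 - 36
SV = 84 mL


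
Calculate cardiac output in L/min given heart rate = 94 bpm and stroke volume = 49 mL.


CO = HR * SV
CO = 94 * 49 / 1000
CO = 4.606 L/min


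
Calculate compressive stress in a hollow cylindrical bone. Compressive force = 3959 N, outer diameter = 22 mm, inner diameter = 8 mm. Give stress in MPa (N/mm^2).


A = pi*(r_o^2 - r_i^2)
r_o = 11 mm, r_i = 4 mm
A = 329.867 mm^2
sigma = F/A = 3959 / 329.867
sigma = 12 MPa


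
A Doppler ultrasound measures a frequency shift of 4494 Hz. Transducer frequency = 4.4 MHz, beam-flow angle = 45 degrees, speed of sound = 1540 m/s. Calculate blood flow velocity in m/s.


v = fd * c / (2 * f0 * cos(theta))
v = 4494 * 1540 / (2 * 4.4000e+06 * cos(45))
v = 1.112 m/s


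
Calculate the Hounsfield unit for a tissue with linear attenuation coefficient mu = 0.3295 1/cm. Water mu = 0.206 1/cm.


HU = ((mu_tissue - mu_water) / mu_water) * 1000
HU = ((0.3295 - 0.206) / 0.206) * 1000
HU = 599.5


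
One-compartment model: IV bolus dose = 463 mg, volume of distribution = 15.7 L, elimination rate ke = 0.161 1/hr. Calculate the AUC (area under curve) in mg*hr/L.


C0 = Dose/Vd = 463/15.7 = 29.4904 mg/L
AUC = C0/ke = 29.4904/0.161
AUC = 183.2 mg*hr/L


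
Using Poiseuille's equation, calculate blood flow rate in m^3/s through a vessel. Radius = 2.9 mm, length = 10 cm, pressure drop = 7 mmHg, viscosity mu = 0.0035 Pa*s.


Q = pi*r^4*dP / (8*mu*L)
r = 0.0029 m, L = 0.1 m
dP = 7 mmHg = 933.254 Pa
Q = 7.4060e-05 m^3/s


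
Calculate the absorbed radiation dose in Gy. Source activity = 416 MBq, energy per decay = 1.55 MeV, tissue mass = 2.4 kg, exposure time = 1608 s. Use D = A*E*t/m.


A = 416 MBq = 4.1600e+08 Bq
E = 1.55 MeV = 2.4831e-13 J
D = A*E*t/m = 4.1600e+08*2.4831e-13*1608/2.4
D = 0.06921 Gy


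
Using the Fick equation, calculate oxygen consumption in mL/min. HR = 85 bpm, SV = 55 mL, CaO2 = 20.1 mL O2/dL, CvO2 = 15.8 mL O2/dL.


CO = HR*SV = 85*55/1000 = 4.675 L/min
a-v O2 diff = 20.1 - 15.8 = 4.3 mL/dL
VO2 = CO * (CaO2-CvO2) * 10 dL/L
VO2 = 4.675 * 4.3 * 10
VO2 = 201 mL/min


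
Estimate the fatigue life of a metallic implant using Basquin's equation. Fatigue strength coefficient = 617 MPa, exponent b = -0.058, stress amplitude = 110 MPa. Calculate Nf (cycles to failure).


sigma_a = sigma_f' * (2Nf)^b
2Nf = (sigma_a/sigma_f')^(1/b)
2Nf = (110/617)^(1/-0.058)
2Nf = 8.1646823e+12
Nf = 4.0823e+12


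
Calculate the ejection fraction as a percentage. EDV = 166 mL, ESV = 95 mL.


SV = EDV - ESV = 166 - 95 = 71 mL
EF = SV/EDV * 100 = 71/166 * 100
EF = 42.77%


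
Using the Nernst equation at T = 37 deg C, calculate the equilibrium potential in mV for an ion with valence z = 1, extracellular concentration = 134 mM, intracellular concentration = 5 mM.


E = (RT/(zF)) * ln(C_out/C_in)
T = 37 + 273.15 = 310.15 K
E = (8.314 * 310.15 / (1 * 96485)) * ln(134/5)
E = 87.88 mV
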